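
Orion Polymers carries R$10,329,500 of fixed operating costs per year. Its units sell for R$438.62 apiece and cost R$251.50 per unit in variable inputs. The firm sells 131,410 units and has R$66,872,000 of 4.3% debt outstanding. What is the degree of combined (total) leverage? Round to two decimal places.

Contribution at this volume is 131,410 × R$187.12 = R$24,589,439.20.
EBIT = R$24,589,439.20 − R$10,329,500 = R$14,259,939.20. Interest = R$2,875,496.00, so EBIT − I = R$11,384,443.20.
Degree of total leverage = total CM / (EBIT − interest) = R$24,589,439.20 / R$11,384,443.20 = 2.1599.

2.16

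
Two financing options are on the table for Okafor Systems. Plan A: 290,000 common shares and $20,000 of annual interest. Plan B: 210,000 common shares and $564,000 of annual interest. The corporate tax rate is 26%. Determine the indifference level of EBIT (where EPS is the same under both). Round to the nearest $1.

$1,992,000

At indifference, (EBIT − 20,000)(1 − t)/290,000 = (EBIT − 564,000)(1 − t)/210,000.
The (1 − t) factor cancels: (EBIT − 20,000) × 210,000 = (EBIT − 564,000) × 290,000.
EBIT × (290,000 − 210,000) = 564,000 × 290,000 − 20,000 × 210,000 = 159,360,000,000, so EBIT = 159,360,000,000 ÷ 80,000 = 1,992,000.00.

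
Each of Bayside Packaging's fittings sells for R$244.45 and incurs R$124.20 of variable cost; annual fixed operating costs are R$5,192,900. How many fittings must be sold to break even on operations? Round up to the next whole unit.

Unit CM = price − variable cost = R$244.45 − R$124.20 = R$120.25.
Units to break even: R$5,192,900 ÷ R$120.25 = 43,184.20, rounded up to 43,185.

43,185 fittings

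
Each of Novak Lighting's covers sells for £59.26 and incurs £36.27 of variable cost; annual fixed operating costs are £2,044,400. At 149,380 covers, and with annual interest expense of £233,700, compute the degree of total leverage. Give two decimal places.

2.97

At 149,380 units, contribution = 149,380 × £22.99 = £3,434,246.20.
EBIT = £3,434,246.20 − £2,044,400 = £1,389,846.20. Interest = £233,700.00.
DOL = £3,434,246.20 ÷ £1,389,846.20 = 2.4710; DFL = £1,389,846.20 ÷ £1,156,146.20 = 1.2021.
DCL = DOL × DFL = 2.4710 × 1.2021 = 2.9704.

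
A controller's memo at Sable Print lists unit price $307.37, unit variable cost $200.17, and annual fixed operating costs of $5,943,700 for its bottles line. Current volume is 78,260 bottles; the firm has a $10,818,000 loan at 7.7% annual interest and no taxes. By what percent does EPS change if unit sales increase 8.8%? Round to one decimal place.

+45.8%

Total contribution margin = 78,260 × $107.20 = $8,389,472.00.
EBIT = $8,389,472.00 − $5,943,700 = $2,445,772.00.
Interest = $832,986.00, so EBIT − I = $1,612,786.00.
Degree of combined leverage = contribution ÷ (EBIT − I) = $8,389,472.00 ÷ $1,612,786.00 = 5.2019.
EPS therefore changes by 5.2019 × (+8.8%) = +45.8%.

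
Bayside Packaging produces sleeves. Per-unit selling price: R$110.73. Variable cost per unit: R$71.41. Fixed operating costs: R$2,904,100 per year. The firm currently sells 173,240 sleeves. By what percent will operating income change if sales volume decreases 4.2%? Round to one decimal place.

-7.3%

Contribution at this volume is 173,240 × R$39.32 = R$6,811,796.80.
Subtracting fixed costs: EBIT = R$6,811,796.80 − R$2,904,100 = R$3,907,696.80.
Degree of operating leverage = R$6,811,796.80 / R$3,907,696.80 = 1.7432.
So EBIT moves 1.7432 × (-4.2%) = -7.3%.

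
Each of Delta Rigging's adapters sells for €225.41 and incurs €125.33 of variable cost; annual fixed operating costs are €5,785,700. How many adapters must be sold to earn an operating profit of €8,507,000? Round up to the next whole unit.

142,813 adapters

Each unit contributes €225.41 − €125.33 = €100.08.
Units = (FC + target) / CM = (€5,785,700 + €8,507,000) / €100.08 = 142,812.75, so 142,813 adapters.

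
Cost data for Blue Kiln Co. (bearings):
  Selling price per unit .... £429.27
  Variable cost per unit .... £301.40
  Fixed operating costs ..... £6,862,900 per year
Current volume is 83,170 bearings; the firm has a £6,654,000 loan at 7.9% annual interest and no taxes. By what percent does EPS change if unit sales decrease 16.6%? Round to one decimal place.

At 83,170 units, contribution = 83,170 × £127.87 = £10,634,947.90.
Subtracting fixed costs: EBIT = £10,634,947.90 − £6,862,900 = £3,772,047.90.
Interest = £525,666.00, so EBIT − I = £3,246,381.90.
Degree of combined leverage = contribution ÷ (EBIT − I) = £10,634,947.90 ÷ £3,246,381.90 = 3.2759.
EPS therefore changes by 3.2759 × (-16.6%) = -54.4%.

-54.4%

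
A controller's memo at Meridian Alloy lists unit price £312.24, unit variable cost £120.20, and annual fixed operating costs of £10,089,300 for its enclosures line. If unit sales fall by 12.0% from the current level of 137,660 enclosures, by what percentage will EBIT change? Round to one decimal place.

Total contribution margin = 137,660 × £192.04 = £26,436,226.40.
EBIT = £26,436,226.40 − £10,089,300 = £16,346,926.40.
DOL = contribution ÷ EBIT = £26,436,226.40 ÷ £16,346,926.40 = 1.6172.
So EBIT moves 1.6172 × (-12.0%) = -19.4%.

-19.4%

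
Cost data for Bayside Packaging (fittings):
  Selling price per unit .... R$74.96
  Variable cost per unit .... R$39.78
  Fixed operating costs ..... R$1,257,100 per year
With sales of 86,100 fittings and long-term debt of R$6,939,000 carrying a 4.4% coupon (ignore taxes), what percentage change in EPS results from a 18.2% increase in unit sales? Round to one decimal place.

+37.6%

At 86,100 units, contribution = 86,100 × R$35.18 = R$3,028,998.00.
EBIT = R$3,028,998.00 − R$1,257,100 = R$1,771,898.00.
Interest = R$305,316.00, so EBIT − I = R$1,466,582.00.
Degree of combined leverage = contribution ÷ (EBIT − I) = R$3,028,998.00 ÷ R$1,466,582.00 = 2.0653.
EPS therefore changes by 2.0653 × (+18.2%) = +37.6%.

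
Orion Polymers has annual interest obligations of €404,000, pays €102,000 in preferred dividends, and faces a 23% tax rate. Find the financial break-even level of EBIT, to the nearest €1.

€536,468

Grossing the preferred dividend up to pre-tax terms: €102,000 / (1 − 0.23) = €132,467.53.
Financial break-even EBIT = interest + D_p ÷ (1 − t) = €404,000 + €132,467.53 = €536,467.53.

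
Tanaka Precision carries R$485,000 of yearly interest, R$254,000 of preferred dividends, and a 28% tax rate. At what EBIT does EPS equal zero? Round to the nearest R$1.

Preferred dividends are paid after tax, so their pre-tax equivalent is R$254,000 ÷ (1 − 0.28) = R$352,777.78.
EPS = 0 when EBIT covers interest plus the pre-tax preferred burden: R$485,000 + R$352,777.78 = R$837,777.78.

R$837,778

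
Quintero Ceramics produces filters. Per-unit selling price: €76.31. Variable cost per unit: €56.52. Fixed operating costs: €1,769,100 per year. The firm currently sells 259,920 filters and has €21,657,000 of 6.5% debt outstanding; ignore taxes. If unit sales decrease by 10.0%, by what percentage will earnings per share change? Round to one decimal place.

At 259,920 units, contribution = 259,920 × €19.79 = €5,143,816.80.
Operating income = contribution − fixed costs = €5,143,816.80 − €1,769,100 = €3,374,716.80.
Interest = €1,407,705.00, so EBIT − I = €1,967,011.80.
DCL = total CM / (EBIT − I) = €5,143,816.80 / €1,967,011.80 = 2.6150.
EPS therefore changes by 2.6150 × (-10.0%) = -26.2%.

-26.2%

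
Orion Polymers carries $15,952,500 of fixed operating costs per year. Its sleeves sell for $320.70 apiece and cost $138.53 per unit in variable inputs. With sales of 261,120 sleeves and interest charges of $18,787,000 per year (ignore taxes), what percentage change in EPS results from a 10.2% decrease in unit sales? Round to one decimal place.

-37.8%

Total contribution margin = 261,120 × $182.17 = $47,568,230.40.
Operating income = contribution − fixed costs = $47,568,230.40 − $15,952,500 = $31,615,730.40.
Interest = $18,787,000.00, so EBIT − I = $12,828,730.40.
DCL = total CM / (EBIT − I) = $47,568,230.40 / $12,828,730.40 = 3.7079.
%ΔEPS = DCL × %ΔSales = 3.7079 × -10.2% = -37.8%.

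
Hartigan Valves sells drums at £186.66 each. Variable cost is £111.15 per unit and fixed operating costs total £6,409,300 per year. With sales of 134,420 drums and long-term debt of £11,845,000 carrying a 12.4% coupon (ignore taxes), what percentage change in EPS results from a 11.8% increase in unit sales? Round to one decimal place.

Contribution at this volume is 134,420 × £75.51 = £10,150,054.20.
EBIT = £10,150,054.20 − £6,409,300 = £3,740,754.20.
After interest of £1,468,780.00, pre-tax earnings = £2,271,974.20.
DCL = total CM / (EBIT − I) = £10,150,054.20 / £2,271,974.20 = 4.4675.
%ΔEPS = DCL × %ΔSales = 4.4675 × +11.8% = +52.7%.

+52.7%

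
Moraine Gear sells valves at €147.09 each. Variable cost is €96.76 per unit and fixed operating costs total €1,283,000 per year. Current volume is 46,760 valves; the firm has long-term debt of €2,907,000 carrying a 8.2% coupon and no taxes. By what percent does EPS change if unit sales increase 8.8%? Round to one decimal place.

Contribution at this volume is 46,760 × €50.33 = €2,353,430.80.
Operating income = contribution − fixed costs = €2,353,430.80 − €1,283,000 = €1,070,430.80.
After interest of €238,374.00, pre-tax earnings = €832,056.80.
Degree of combined leverage = contribution ÷ (EBIT − I) = €2,353,430.80 ÷ €832,056.80 = 2.8284.
EPS therefore changes by 2.8284 × (+8.8%) = +24.9%.

+24.9%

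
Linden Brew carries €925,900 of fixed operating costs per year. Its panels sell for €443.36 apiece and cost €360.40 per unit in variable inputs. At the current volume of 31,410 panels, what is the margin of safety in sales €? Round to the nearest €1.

Contribution margin per unit = €443.36 − €360.40 = €82.96. Break-even units = €925,900 ÷ €82.96 = 11,160.80; break-even revenue = 11,160.80 × €443.36 = €4,948,252.46.
Actual sales revenue = 31,410 × €443.36 = €13,925,937.60.
Margin of safety = €13,925,937.60 − €4,948,252.46 = €8,977,685.

€8,977,685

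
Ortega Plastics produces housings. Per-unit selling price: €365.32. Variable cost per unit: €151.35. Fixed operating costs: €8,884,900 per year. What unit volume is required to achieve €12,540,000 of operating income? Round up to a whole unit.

Unit CM = price − variable cost = €365.32 − €151.35 = €213.97.
Units = (FC + target) / CM = (€8,884,900 + €12,540,000) / €213.97 = 100,130.39, so 100,131 housings.

100,131 housings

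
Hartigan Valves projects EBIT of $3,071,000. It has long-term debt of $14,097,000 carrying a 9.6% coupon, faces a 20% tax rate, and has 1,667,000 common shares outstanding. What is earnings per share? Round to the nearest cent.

Pre-tax income = $3,071,000 − $1,353,312.00 = $1,717,688.00.
After tax at 20%: net income = $1,717,688.00 × 0.80 = $1,374,150.40.
Per share: $1,374,150.40 / 1,667,000 shares = $0.82.

$0.82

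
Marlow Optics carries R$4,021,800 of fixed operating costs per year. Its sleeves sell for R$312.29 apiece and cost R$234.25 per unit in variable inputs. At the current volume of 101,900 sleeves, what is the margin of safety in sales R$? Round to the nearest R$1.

Unit CM = price − variable cost = R$312.29 − R$234.25 = R$78.04. Break-even units = R$4,021,800 ÷ R$78.04 = 51,535.11; break-even revenue = 51,535.11 × R$312.29 = R$16,093,899.56.
Actual sales revenue = 101,900 × R$312.29 = R$31,822,351.00.
Margin of safety = R$31,822,351.00 − R$16,093,899.56 = R$15,728,451.

R$15,728,451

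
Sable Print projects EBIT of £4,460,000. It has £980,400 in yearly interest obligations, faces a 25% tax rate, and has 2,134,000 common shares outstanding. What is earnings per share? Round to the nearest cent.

£1.22

Pre-tax income = £4,460,000 − £980,400.00 = £3,479,600.00.
Net income = £3,479,600.00 × (1 − 0.25) = £2,609,700.00.
Per share: £2,609,700.00 / 2,134,000 shares = £1.22.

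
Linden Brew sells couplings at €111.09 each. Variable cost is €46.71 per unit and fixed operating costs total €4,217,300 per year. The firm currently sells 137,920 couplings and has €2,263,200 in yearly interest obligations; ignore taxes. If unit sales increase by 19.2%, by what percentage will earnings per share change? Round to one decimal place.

+71.1%

Contribution at this volume is 137,920 × €64.38 = €8,879,289.60.
Operating income = contribution − fixed costs = €8,879,289.60 − €4,217,300 = €4,661,989.60.
Interest = €2,263,200.00, so EBIT − I = €2,398,789.60.
Degree of combined leverage = contribution ÷ (EBIT − I) = €8,879,289.60 ÷ €2,398,789.60 = 3.7016.
%ΔEPS = DCL × %ΔSales = 3.7016 × +19.2% = +71.1%.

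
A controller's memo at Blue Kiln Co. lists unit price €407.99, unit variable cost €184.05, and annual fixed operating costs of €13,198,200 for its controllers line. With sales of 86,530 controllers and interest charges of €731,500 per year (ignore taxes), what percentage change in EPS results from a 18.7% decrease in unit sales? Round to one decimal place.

-66.5%

Contribution at this volume is 86,530 × €223.94 = €19,377,528.20.
Subtracting fixed costs: EBIT = €19,377,528.20 − €13,198,200 = €6,179,328.20.
Interest = €731,500.00, so EBIT − I = €5,447,828.20.
Degree of combined leverage = contribution ÷ (EBIT − I) = €19,377,528.20 ÷ €5,447,828.20 = 3.5569.
EPS therefore changes by 3.5569 × (-18.7%) = -66.5%.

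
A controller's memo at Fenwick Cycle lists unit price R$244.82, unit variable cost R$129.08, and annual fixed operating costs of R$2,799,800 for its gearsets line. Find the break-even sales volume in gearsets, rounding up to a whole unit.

Each unit contributes R$244.82 − R$129.08 = R$115.74.
Break-even volume = fixed costs ÷ CM per unit = R$2,799,800 ÷ R$115.74 = 24,190.43, so 24,191 gearsets.

24,191 gearsets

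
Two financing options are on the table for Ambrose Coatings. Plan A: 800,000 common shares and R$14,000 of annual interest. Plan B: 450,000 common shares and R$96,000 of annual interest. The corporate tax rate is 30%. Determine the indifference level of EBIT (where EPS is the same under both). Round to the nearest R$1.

At indifference, (EBIT − 14,000)(1 − t)/800,000 = (EBIT − 96,000)(1 − t)/450,000.
Cancelling (1 − t) and cross-multiplying: 450,000·(EBIT − 14,000) = 800,000·(EBIT − 96,000).
EBIT × (800,000 − 450,000) = 96,000 × 800,000 − 14,000 × 450,000 = 70,500,000,000, so EBIT = 70,500,000,000 ÷ 350,000 = 201,428.57.

R$201,429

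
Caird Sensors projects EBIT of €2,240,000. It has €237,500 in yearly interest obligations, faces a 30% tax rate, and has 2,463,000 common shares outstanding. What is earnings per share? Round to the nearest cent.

€0.57

Pre-tax income = €2,240,000 − €237,500.00 = €2,002,500.00.
Net income = €2,002,500.00 × (1 − 0.30) = €1,401,750.00.
Per share: €1,401,750.00 / 2,463,000 shares = €0.57.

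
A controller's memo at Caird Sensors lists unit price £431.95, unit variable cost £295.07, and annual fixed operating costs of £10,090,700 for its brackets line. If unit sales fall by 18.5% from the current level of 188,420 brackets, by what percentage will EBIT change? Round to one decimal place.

Total contribution margin = 188,420 × £136.88 = £25,790,929.60.
Subtracting fixed costs: EBIT = £25,790,929.60 − £10,090,700 = £15,700,229.60.
Degree of operating leverage = £25,790,929.60 / £15,700,229.60 = 1.6427.
%ΔEBIT = DOL × %ΔSales = 1.6427 × -18.5% = -30.4%.

-30.4%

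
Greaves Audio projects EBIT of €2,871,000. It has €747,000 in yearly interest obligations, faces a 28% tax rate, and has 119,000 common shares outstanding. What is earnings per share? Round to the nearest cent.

Pre-tax income = €2,871,000 − €747,000.00 = €2,124,000.00.
After tax at 28%: net income = €2,124,000.00 × 0.72 = €1,529,280.00.
EPS = €1,529,280.00 ÷ 119,000 = €12.85.

€12.85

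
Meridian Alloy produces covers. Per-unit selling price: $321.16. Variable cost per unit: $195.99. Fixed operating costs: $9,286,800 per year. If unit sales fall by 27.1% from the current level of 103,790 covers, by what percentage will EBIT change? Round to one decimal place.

-95.0%

Contribution at this volume is 103,790 × $125.17 = $12,991,394.30.
EBIT = $12,991,394.30 − $9,286,800 = $3,704,594.30.
So DOL = total CM / EBIT = $12,991,394.30 / $3,704,594.30 = 3.5068.
Operating income changes by 3.5068 × -27.1% = -95.0%.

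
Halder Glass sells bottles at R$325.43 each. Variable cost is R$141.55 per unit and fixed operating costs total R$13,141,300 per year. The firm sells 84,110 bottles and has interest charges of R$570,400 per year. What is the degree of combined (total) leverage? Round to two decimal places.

8.82

At 84,110 units, contribution = 84,110 × R$183.88 = R$15,466,146.80.
Operating income = contribution − fixed costs = R$15,466,146.80 − R$13,141,300 = R$2,324,846.80. Interest = R$570,400.00, so EBIT − I = R$1,754,446.80.
Degree of total leverage = total CM / (EBIT − interest) = R$15,466,146.80 / R$1,754,446.80 = 8.8154.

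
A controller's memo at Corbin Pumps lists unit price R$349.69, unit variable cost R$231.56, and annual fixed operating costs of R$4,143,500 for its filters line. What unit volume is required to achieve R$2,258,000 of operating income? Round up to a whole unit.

Unit CM = price − variable cost = R$349.69 − R$231.56 = R$118.13.
Need Q such that Q × R$118.13 − R$4,143,500 = R$2,258,000, i.e. Q = R$6,401,500 / R$118.13 = 54,190.30 → 54,191.

54,191 filters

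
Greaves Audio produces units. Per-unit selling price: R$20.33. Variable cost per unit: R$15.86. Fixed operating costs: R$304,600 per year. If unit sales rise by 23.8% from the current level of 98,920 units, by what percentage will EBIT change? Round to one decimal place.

At 98,920 units, contribution = 98,920 × R$4.47 = R$442,172.40.
Operating income = contribution − fixed costs = R$442,172.40 − R$304,600 = R$137,572.40.
Degree of operating leverage = R$442,172.40 / R$137,572.40 = 3.2141.
%ΔEBIT = DOL × %ΔSales = 3.2141 × +23.8% = +76.5%.

+76.5%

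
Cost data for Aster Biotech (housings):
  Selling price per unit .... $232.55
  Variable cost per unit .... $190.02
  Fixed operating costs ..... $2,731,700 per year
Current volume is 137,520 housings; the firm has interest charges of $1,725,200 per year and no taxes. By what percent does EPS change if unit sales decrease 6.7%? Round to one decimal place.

-28.2%

At 137,520 units, contribution = 137,520 × $42.53 = $5,848,725.60.
Operating income = contribution − fixed costs = $5,848,725.60 − $2,731,700 = $3,117,025.60.
Interest = $1,725,200.00, so EBIT − I = $1,391,825.60.
DCL = total CM / (EBIT − I) = $5,848,725.60 / $1,391,825.60 = 4.2022.
%ΔEPS = DCL × %ΔSales = 4.2022 × -6.7% = -28.2%.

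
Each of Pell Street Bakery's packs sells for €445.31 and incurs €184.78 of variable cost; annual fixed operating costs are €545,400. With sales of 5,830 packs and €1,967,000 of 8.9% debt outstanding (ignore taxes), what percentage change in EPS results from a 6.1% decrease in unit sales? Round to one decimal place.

At 5,830 units, contribution = 5,830 × €260.53 = €1,518,889.90.
Subtracting fixed costs: EBIT = €1,518,889.90 − €545,400 = €973,489.90.
After interest of €175,063.00, pre-tax earnings = €798,426.90.
DCL = total CM / (EBIT − I) = €1,518,889.90 / €798,426.90 = 1.9024.
%ΔEPS = DCL × %ΔSales = 1.9024 × -6.1% = -11.6%.

-11.6%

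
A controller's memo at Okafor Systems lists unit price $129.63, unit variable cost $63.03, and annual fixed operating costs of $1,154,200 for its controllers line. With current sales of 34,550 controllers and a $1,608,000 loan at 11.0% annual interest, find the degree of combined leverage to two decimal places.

Total contribution margin = 34,550 × $66.60 = $2,301,030.00.
EBIT = $2,301,030.00 − $1,154,200 = $1,146,830.00. Interest = $176,880.00, so EBIT − I = $969,950.00.
DCL = contribution ÷ (EBIT − I) = $2,301,030.00 ÷ $969,950.00 = 2.3723.

2.37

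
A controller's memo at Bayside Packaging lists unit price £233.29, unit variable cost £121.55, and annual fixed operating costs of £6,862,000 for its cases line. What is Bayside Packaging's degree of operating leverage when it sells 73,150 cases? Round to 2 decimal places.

Total contribution margin = 73,150 × £111.74 = £8,173,781.00.
Operating income = contribution − fixed costs = £8,173,781.00 − £6,862,000 = £1,311,781.00.
So DOL = total CM / EBIT = £8,173,781.00 / £1,311,781.00 = 6.2311.

6.23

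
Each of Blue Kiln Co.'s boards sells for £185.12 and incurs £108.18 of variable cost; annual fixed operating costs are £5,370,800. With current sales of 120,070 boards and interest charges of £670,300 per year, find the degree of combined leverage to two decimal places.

2.89

Total contribution margin = 120,070 × £76.94 = £9,238,185.80.
Operating income = contribution − fixed costs = £9,238,185.80 − £5,370,800 = £3,867,385.80. Interest = £670,300.00.
DOL = £9,238,185.80 ÷ £3,867,385.80 = 2.3887; DFL = £3,867,385.80 ÷ £3,197,085.80 = 1.2097.
DCL = DOL × DFL = 2.3887 × 1.2097 = 2.8896.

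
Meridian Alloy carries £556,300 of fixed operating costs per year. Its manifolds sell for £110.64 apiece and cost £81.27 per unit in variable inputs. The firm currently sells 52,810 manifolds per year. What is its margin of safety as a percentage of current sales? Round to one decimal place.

64.1%

Each unit contributes £110.64 − £81.27 = £29.37. Break-even units = £556,300 ÷ £29.37 = 18,941.10; break-even revenue = 18,941.10 × £110.64 = £2,095,642.90.
Current sales = 52,810 × £110.64 = £5,842,898.40.
Margin of safety = (£5,842,898.40 − £2,095,642.90) ÷ £5,842,898.40 = 64.1%.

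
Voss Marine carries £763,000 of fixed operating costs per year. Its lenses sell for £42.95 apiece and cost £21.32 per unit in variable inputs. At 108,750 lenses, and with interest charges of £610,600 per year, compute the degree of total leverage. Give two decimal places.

Contribution at this volume is 108,750 × £21.63 = £2,352,262.50.
EBIT = £2,352,262.50 − £763,000 = £1,589,262.50. Interest = £610,600.00, so EBIT − I = £978,662.50.
DCL = contribution ÷ (EBIT − I) = £2,352,262.50 ÷ £978,662.50 = 2.4035.

2.40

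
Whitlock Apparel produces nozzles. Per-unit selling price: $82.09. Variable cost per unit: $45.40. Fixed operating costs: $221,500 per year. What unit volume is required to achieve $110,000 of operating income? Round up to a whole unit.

9,036 nozzles

Contribution margin per unit = $82.09 − $45.40 = $36.69.
Need Q such that Q × $36.69 − $221,500 = $110,000, i.e. Q = $331,500 / $36.69 = 9,035.16 → 9,036.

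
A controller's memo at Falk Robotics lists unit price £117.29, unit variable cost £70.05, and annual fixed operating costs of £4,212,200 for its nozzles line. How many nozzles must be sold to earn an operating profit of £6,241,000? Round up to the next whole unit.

221,279 nozzles

Contribution margin per unit = £117.29 − £70.05 = £47.24.
Units = (FC + target) / CM = (£4,212,200 + £6,241,000) / £47.24 = 221,278.58, so 221,279 nozzles.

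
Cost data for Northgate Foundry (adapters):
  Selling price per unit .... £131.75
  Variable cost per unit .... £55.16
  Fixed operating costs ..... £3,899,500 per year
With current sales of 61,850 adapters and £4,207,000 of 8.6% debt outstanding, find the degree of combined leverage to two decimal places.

9.96

Contribution at this volume is 61,850 × £76.59 = £4,737,091.50.
EBIT = £4,737,091.50 − £3,899,500 = £837,591.50. Interest = £361,802.00, so EBIT − I = £475,789.50.
Degree of total leverage = total CM / (EBIT − interest) = £4,737,091.50 / £475,789.50 = 9.9563.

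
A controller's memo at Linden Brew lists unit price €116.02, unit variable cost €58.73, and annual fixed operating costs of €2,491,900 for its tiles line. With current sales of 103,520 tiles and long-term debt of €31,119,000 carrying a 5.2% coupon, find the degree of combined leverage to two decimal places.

3.26

Total contribution margin = 103,520 × €57.29 = €5,930,660.80.
EBIT = €5,930,660.80 − €2,491,900 = €3,438,760.80. Interest = €1,618,188.00.
DOL = €5,930,660.80 ÷ €3,438,760.80 = 1.7247; DFL = €3,438,760.80 ÷ €1,820,572.80 = 1.8888.
Combined leverage = 1.7247 × 1.8888 = 3.2576.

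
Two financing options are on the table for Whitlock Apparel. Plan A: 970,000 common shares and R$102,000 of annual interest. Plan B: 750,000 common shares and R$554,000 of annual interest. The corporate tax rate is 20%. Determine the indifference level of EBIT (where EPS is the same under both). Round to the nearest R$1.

Set EPS_A = EPS_B: (EBIT − R$102,000)(1 − 0.20) ÷ 970,000 = (EBIT − R$554,000)(1 − 0.20) ÷ 750,000.
Cancelling (1 − t) and cross-multiplying: 750,000·(EBIT − 102,000) = 970,000·(EBIT − 554,000).
EBIT × (970,000 − 750,000) = 554,000 × 970,000 − 102,000 × 750,000 = 460,880,000,000, so EBIT = 460,880,000,000 ÷ 220,000 = 2,094,909.09.

R$2,094,909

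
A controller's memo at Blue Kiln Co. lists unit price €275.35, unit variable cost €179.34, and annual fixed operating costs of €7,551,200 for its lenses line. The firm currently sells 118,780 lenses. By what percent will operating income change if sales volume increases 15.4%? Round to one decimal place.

At 118,780 units, contribution = 118,780 × €96.01 = €11,404,067.80.
Subtracting fixed costs: EBIT = €11,404,067.80 − €7,551,200 = €3,852,867.80.
So DOL = total CM / EBIT = €11,404,067.80 / €3,852,867.80 = 2.9599.
Operating income changes by 2.9599 × +15.4% = +45.6%.

+45.6%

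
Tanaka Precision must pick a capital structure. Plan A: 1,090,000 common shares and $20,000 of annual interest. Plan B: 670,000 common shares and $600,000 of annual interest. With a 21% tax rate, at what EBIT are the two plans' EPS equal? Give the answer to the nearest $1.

$1,525,238

At indifference, (EBIT − 20,000)(1 − t)/1,090,000 = (EBIT − 600,000)(1 − t)/670,000.
Cancelling (1 − t) and cross-multiplying: 670,000·(EBIT − 20,000) = 1,090,000·(EBIT − 600,000).
EBIT × (1,090,000 − 670,000) = 600,000 × 1,090,000 − 20,000 × 670,000 = 640,600,000,000, so EBIT = 640,600,000,000 ÷ 420,000 = 1,525,238.10.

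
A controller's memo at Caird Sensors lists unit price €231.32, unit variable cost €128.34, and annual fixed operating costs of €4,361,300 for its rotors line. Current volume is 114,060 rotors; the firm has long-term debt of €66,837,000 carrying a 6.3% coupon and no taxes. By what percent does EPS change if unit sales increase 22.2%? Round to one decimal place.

+82.2%

At 114,060 units, contribution = 114,060 × €102.98 = €11,745,898.80.
EBIT = €11,745,898.80 − €4,361,300 = €7,384,598.80.
Interest = €4,210,731.00, so EBIT − I = €3,173,867.80.
DCL = total CM / (EBIT − I) = €11,745,898.80 / €3,173,867.80 = 3.7008.
%ΔEPS = DCL × %ΔSales = 3.7008 × +22.2% = +82.2%.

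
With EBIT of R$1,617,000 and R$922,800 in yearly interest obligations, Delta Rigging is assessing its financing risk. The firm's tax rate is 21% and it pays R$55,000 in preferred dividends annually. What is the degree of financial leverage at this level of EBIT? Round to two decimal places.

2.59

Interest = R$922,800.00.
Pre-tax preferred-dividend burden = R$55,000 ÷ (1 − 0.21) = R$69,620.25.
DFL = EBIT ÷ [EBIT − I − D_p/(1−t)] = R$1,617,000 ÷ [R$1,617,000 − R$922,800.00 − R$69,620.25] = R$1,617,000 ÷ R$624,579.75 = 2.5889.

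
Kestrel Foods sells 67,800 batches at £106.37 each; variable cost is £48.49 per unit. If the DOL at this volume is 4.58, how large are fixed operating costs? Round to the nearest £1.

£3,067,438

Total contribution margin = 67,800 × £57.88 = £3,924,264.00.
DOL = contribution / EBIT, so EBIT = £3,924,264.00 / 4.58 = £856,826.20.
And FC = contribution − EBIT = £3,924,264.00 − £856,826.20 = £3,067,438.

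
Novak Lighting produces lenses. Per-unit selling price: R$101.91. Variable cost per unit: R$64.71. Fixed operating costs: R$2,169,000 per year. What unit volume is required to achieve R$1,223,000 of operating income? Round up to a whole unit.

Unit CM = price − variable cost = R$101.91 − R$64.71 = R$37.20.
Units = (FC + target) / CM = (R$2,169,000 + R$1,223,000) / R$37.20 = 91,182.80, so 91,183 lenses.

91,183 lenses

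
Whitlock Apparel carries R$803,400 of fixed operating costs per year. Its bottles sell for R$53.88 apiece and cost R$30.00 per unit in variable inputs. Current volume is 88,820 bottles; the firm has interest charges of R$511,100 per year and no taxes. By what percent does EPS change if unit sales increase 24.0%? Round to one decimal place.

Contribution at this volume is 88,820 × R$23.88 = R$2,121,021.60.
Subtracting fixed costs: EBIT = R$2,121,021.60 − R$803,400 = R$1,317,621.60.
Interest = R$511,100.00, so EBIT − I = R$806,521.60.
DCL = total CM / (EBIT − I) = R$2,121,021.60 / R$806,521.60 = 2.6298.
%ΔEPS = DCL × %ΔSales = 2.6298 × +24.0% = +63.1%.

+63.1%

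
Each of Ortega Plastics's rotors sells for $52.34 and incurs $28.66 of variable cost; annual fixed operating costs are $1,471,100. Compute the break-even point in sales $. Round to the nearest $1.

Contribution margin per unit = $52.34 − $28.66 = $23.68, a CM ratio of $23.68 ÷ $52.34 = 0.4524.
Break-even revenue = fixed costs × price ÷ CM = $1,471,100 × $52.34 ÷ $23.68 = $3,251,578.

$3,251,578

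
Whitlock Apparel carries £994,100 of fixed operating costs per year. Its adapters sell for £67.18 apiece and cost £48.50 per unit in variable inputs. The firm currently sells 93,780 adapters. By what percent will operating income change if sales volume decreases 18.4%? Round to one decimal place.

-42.5%

Total contribution margin = 93,780 × £18.68 = £1,751,810.40.
Subtracting fixed costs: EBIT = £1,751,810.40 − £994,100 = £757,710.40.
Degree of operating leverage = £1,751,810.40 / £757,710.40 = 2.3120.
So EBIT moves 2.3120 × (-18.4%) = -42.5%.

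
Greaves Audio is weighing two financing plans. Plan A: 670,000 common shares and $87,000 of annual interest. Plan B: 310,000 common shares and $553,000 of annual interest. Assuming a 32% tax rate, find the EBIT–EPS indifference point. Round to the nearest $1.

$954,278

Set EPS_A = EPS_B: (EBIT − $87,000)(1 − 0.32) ÷ 670,000 = (EBIT − $553,000)(1 − 0.32) ÷ 310,000.
Cancelling (1 − t) and cross-multiplying: 310,000·(EBIT − 87,000) = 670,000·(EBIT − 553,000).
Solving, EBIT = (553,000·670,000 − 87,000·310,000) / (670,000 − 310,000) = 343,540,000,000 / 360,000 = 954,277.78.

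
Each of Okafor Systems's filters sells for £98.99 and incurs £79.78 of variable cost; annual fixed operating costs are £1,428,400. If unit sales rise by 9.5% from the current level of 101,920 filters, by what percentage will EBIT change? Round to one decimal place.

+35.1%

Total contribution margin = 101,920 × £19.21 = £1,957,883.20.
EBIT = £1,957,883.20 − £1,428,400 = £529,483.20.
Degree of operating leverage = £1,957,883.20 / £529,483.20 = 3.6977.
Operating income changes by 3.6977 × +9.5% = +35.1%.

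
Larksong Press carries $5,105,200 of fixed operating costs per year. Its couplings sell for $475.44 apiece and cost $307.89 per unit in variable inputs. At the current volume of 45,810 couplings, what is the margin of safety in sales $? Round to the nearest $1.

$7,293,387

Contribution margin per unit = $475.44 − $307.89 = $167.55. Break-even units = $5,105,200 ÷ $167.55 = 30,469.71; break-even revenue = 30,469.71 × $475.44 = $14,486,519.18.
Current sales = 45,810 × $475.44 = $21,779,906.40.
Margin of safety = $21,779,906.40 − $14,486,519.18 = $7,293,387.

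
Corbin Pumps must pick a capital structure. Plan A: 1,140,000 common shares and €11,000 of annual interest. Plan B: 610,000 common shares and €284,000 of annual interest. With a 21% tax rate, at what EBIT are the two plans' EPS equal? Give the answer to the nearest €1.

At indifference, (EBIT − 11,000)(1 − t)/1,140,000 = (EBIT − 284,000)(1 − t)/610,000.
The (1 − t) factor cancels: (EBIT − 11,000) × 610,000 = (EBIT − 284,000) × 1,140,000.
EBIT × (1,140,000 − 610,000) = 284,000 × 1,140,000 − 11,000 × 610,000 = 317,050,000,000, so EBIT = 317,050,000,000 ÷ 530,000 = 598,207.55.

€598,208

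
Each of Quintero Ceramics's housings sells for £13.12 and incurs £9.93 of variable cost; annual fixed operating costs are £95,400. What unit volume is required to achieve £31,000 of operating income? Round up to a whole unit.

Unit CM = price − variable cost = £13.12 − £9.93 = £3.19.
Required volume = (fixed costs + target profit) ÷ CM = (£95,400 + £31,000) ÷ £3.19 = 39,623.82, so 39,624 housings.

39,624 housings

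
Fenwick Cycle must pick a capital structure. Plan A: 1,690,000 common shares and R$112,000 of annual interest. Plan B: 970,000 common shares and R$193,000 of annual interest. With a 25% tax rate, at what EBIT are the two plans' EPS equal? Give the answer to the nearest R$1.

At indifference, (EBIT − 112,000)(1 − t)/1,690,000 = (EBIT − 193,000)(1 − t)/970,000.
The (1 − t) factor cancels: (EBIT − 112,000) × 970,000 = (EBIT − 193,000) × 1,690,000.
Solving, EBIT = (193,000·1,690,000 − 112,000·970,000) / (1,690,000 − 970,000) = 217,530,000,000 / 720,000 = 302,125.00.

R$302,125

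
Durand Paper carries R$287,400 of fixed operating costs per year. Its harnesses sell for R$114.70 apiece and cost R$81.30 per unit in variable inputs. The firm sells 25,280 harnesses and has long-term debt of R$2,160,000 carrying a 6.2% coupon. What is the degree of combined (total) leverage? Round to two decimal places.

Contribution at this volume is 25,280 × R$33.40 = R$844,352.00.
EBIT = R$844,352.00 − R$287,400 = R$556,952.00. Interest = R$133,920.00.
DOL = R$844,352.00 ÷ R$556,952.00 = 1.5160; DFL = R$556,952.00 ÷ R$423,032.00 = 1.3166.
Combined leverage = 1.5160 × 1.3166 = 1.9960.

2.00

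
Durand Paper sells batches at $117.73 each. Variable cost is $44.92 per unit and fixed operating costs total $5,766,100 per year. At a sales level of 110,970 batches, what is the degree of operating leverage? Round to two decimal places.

3.49

At 110,970 units, contribution = 110,970 × $72.81 = $8,079,725.70.
EBIT = $8,079,725.70 − $5,766,100 = $2,313,625.70.
So DOL = total CM / EBIT = $8,079,725.70 / $2,313,625.70 = 3.4922.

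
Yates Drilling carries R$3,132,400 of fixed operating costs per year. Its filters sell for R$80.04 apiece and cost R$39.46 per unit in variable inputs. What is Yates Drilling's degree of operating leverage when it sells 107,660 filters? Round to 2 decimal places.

At 107,660 units, contribution = 107,660 × R$40.58 = R$4,368,842.80.
Subtracting fixed costs: EBIT = R$4,368,842.80 − R$3,132,400 = R$1,236,442.80.
So DOL = total CM / EBIT = R$4,368,842.80 / R$1,236,442.80 = 3.5334.

3.53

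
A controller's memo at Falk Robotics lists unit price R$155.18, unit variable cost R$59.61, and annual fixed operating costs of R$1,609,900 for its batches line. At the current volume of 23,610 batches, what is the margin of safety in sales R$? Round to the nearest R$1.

Each unit contributes R$155.18 − R$59.61 = R$95.57. Break-even units = R$1,609,900 ÷ R$95.57 = 16,845.24; break-even revenue = 16,845.24 × R$155.18 = R$2,614,045.01.
Actual sales revenue = 23,610 × R$155.18 = R$3,663,799.80.
Margin of safety = R$3,663,799.80 − R$2,614,045.01 = R$1,049,755.

R$1,049,755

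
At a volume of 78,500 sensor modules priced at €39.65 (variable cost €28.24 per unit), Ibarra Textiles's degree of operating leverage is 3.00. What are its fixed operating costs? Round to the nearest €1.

€597,123

Contribution at this volume is 78,500 × €11.41 = €895,685.00.
DOL = contribution / EBIT, so EBIT = €895,685.00 / 3.00 = €298,561.67.
Fixed costs = CM − EBIT = €895,685.00 − €298,561.67 = €597,123.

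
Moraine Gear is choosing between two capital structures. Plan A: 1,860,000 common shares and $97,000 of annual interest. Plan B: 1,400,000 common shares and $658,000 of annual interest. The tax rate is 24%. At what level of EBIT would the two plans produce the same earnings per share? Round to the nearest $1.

At indifference, (EBIT − 97,000)(1 − t)/1,860,000 = (EBIT − 658,000)(1 − t)/1,400,000.
The (1 − t) factor cancels: (EBIT − 97,000) × 1,400,000 = (EBIT − 658,000) × 1,860,000.
Solving, EBIT = (658,000·1,860,000 − 97,000·1,400,000) / (1,860,000 − 1,400,000) = 1,088,080,000,000 / 460,000 = 2,365,391.30.

$2,365,391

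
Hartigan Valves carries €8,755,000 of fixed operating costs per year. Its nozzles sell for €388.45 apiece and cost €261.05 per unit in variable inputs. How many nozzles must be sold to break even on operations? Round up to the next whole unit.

68,721 nozzles

Each unit contributes €388.45 − €261.05 = €127.40.
Units to break even: €8,755,000 ÷ €127.40 = 68,720.57, rounded up to 68,721.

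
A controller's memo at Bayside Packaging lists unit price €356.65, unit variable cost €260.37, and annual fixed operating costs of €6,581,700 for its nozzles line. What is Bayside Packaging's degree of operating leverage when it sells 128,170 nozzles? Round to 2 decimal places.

Contribution at this volume is 128,170 × €96.28 = €12,340,207.60.
Subtracting fixed costs: EBIT = €12,340,207.60 − €6,581,700 = €5,758,507.60.
Degree of operating leverage = €12,340,207.60 / €5,758,507.60 = 2.1430.

2.14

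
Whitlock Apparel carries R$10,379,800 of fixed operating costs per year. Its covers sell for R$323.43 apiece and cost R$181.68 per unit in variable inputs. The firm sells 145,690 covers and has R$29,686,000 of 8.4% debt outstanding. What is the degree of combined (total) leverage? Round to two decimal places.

Total contribution margin = 145,690 × R$141.75 = R$20,651,557.50.
Operating income = contribution − fixed costs = R$20,651,557.50 − R$10,379,800 = R$10,271,757.50. Interest = R$2,493,624.00, so EBIT − I = R$7,778,133.50.
DCL = contribution ÷ (EBIT − I) = R$20,651,557.50 ÷ R$7,778,133.50 = 2.6551.

2.66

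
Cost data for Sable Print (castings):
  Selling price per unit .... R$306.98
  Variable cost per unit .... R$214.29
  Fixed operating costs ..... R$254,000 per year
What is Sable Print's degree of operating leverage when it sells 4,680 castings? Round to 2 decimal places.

Contribution at this volume is 4,680 × R$92.69 = R$433,789.20.
EBIT = R$433,789.20 − R$254,000 = R$179,789.20.
DOL = contribution ÷ EBIT = R$433,789.20 ÷ R$179,789.20 = 2.4128.

2.41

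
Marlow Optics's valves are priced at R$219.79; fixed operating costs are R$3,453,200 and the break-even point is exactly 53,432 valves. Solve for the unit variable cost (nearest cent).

R$155.16

Contribution per unit must be FC / Q = R$3,453,200 / 53,432 = R$64.6279.
Variable cost per unit = R$219.79 − R$64.6279 = R$155.16.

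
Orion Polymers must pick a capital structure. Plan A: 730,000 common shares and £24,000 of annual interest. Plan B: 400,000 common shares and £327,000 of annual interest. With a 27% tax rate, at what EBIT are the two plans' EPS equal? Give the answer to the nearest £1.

At indifference, (EBIT − 24,000)(1 − t)/730,000 = (EBIT − 327,000)(1 − t)/400,000.
Cancelling (1 − t) and cross-multiplying: 400,000·(EBIT − 24,000) = 730,000·(EBIT − 327,000).
EBIT × (730,000 − 400,000) = 327,000 × 730,000 − 24,000 × 400,000 = 229,110,000,000, so EBIT = 229,110,000,000 ÷ 330,000 = 694,272.73.

£694,273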